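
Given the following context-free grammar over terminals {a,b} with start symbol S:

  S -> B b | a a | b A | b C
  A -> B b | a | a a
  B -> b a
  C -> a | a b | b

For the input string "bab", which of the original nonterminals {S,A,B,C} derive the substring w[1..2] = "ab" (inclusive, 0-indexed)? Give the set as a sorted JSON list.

Convert to CNF:
  S -> B T0 | T0 A | T0 C | T1 T1
  A -> B T0 | T1 T1 | a
  B -> T0 T1
  C -> T1 T0 | a | b
  T0 -> b
  T1 -> a

CYK fill, restricted to cells inside w[1..2]:
  T[1,1] 'a' = {A,C,T1}  orig:{A,C}
  T[2,2] 'b' = {C,T0}  orig:{C}
  T[1,2] 'ab' = {C}

Original NTs in T[1,2] deriving "ab": ["C"]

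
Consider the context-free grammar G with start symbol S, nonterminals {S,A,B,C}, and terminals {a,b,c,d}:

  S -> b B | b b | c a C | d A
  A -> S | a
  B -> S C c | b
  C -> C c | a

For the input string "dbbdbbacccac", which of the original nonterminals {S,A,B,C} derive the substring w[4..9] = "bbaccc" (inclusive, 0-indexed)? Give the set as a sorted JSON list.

Convert to CNF:
  S -> T0 B | T0 T0 | T1 X6 | T3 A
  A -> T0 B | T0 T0 | T1 X4 | T3 A | a
  B -> S X5 | b
  C -> C T1 | a
  T0 -> b
  T1 -> c
  T2 -> a
  T3 -> d
  X4 -> T2 C
  X5 -> C T1
  X6 -> T2 C

Fill CYK table bottom-up (cells [i..j] with 4 ≤ i ≤ j ≤ 9 only):
  [4..4]={B,T0}  "b"  orig:{B}
  [5..5]={B,T0}  "b"  orig:{B}
  [6..6]={A,C,T2}  "a"  orig:{A,C}
  [7..7]={T1}  "c"  orig:{}
  [8..8]={T1}  "c"  orig:{}
  [9..9]={T1}  "c"  orig:{}
  [4..5]={A,S}  "bb"
  [5..6]=∅  "ba"
  [6..7]={C,X5}  "ac"  orig:{C}
  [7..8]=∅  "cc"
  [8..9]=∅  "cc"
  [4..6]=∅  "bba"
  [5..7]=∅  "bac"
  [6..8]={C,X5}  "acc"  orig:{C}
  [7..9]=∅  "ccc"
  [4..7]={B}  "bbac"
  [5..8]=∅  "bacc"
  [6..9]={C,X5}  "accc"  orig:{C}
  [4..8]={B}  "bbacc"
  [5..9]=∅  "baccc"
  [4..9]={B}  "bbaccc"

Original NTs in T[4,9] deriving "bbaccc": ["B"]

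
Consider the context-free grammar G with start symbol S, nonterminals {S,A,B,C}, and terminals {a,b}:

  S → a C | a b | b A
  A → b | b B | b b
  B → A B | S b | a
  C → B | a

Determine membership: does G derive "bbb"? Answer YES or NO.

CNF form of G:
  S -> T0 A | T1 C | T1 T0
  A -> T0 B | T0 T0 | b
  B -> A B | S T0 | a
  C -> A B | S T0 | a
  T0 -> b
  T1 -> a

CYK table (by increasing span):
  T[0,0] 'b' = {A,T0}  orig:{A}
  T[1,1] 'b' = {A,T0}  orig:{A}
  T[2,2] 'b' = {A,T0}  orig:{A}
  T[0,1] 'bb' = {A,S}
  T[1,2] 'bb' = {A,S}
  T[0,2] 'bbb' = {B,C,S}

S ∈ T[0,2] ⇒ YES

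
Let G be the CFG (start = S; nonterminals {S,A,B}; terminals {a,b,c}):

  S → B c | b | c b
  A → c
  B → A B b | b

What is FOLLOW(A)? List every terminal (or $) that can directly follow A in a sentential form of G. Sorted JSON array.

Compute FIRST by fixpoint:
round 1:
  A via A→c: +{c}
  B via B→A B b: +{c}
  B via B→b: +{b}
  S via S→B c: +{b,c}
  FIRST[S]={b,c}  FIRST[A]={c}  FIRST[B]={b,c}
round 2: — fixpoint
  FIRST[S]={b,c}  FIRST[A]={c}  FIRST[B]={b,c}

Compute FOLLOW by fixpoint:
initialize: $ ∈ FOLLOW(S)
[1]
  B→A B b: FOLLOW(A) ⊇ FIRST(B) = {b,c}; new: +{b,c}
  B→A B b: FOLLOW(B) ⊇ FIRST(b) = {b}; new: +{b}
  S→B c: FOLLOW(B) ⊇ FIRST(c) = {c}; new: +{c}
  FOLLOW(S)={$}  FOLLOW(A)={b,c}  FOLLOW(B)={b,c}
[2] — fixpoint
  FOLLOW(S)={$}  FOLLOW(A)={b,c}  FOLLOW(B)={b,c}

FOLLOW(A) = ["b", "c"]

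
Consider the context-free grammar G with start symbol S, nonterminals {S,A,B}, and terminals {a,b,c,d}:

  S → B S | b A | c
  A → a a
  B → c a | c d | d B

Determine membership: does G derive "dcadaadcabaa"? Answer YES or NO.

CNF form of G:
  S -> B S | T3 A | c
  A -> T0 T0
  B -> T1 T0 | T1 T2 | T2 B
  T0 -> a
  T1 -> c
  T2 -> d
  T3 -> b

CYK table (by increasing span):
  T[0,0] 'd' = {T2}  orig:{}
  T[1,1] 'c' = {S,T1}  orig:{S}
  T[2,2] 'a' = {T0}  orig:{}
  T[3,3] 'd' = {T2}  orig:{}
  T[4,4] 'a' = {T0}  orig:{}
  T[5,5] 'a' = {T0}  orig:{}
  T[6,6] 'd' = {T2}  orig:{}
  T[7,7] 'c' = {S,T1}  orig:{S}
  T[8,8] 'a' = {T0}  orig:{}
  T[9,9] 'b' = {T3}  orig:{}
  T[10,10] 'a' = {T0}  orig:{}
  T[11,11] 'a' = {T0}  orig:{}
  T[0,1] 'dc' = ∅
  T[1,2] 'ca' = {B}
  T[2,3] 'ad' = ∅
  T[3,4] 'da' = ∅
  T[4,5] 'aa' = {A}
  T[5,6] 'ad' = ∅
  T[6,7] 'dc' = ∅
  T[7,8] 'ca' = {B}
  T[8,9] 'ab' = ∅
  T[9,10] 'ba' = ∅
  T[10,11] 'aa' = {A}
  T[0,2] 'dca' = {B}
  T[1,3] 'cad' = ∅
  T[2,4] 'ada' = ∅
  T[3,5] 'daa' = ∅
  T[4,6] 'aad' = ∅
  T[5,7] 'adc' = ∅
  T[6,8] 'dca' = {B}
  T[7,9] 'cab' = ∅
  T[8,10] 'aba' = ∅
  T[9,11] 'baa' = {S}
  T[0,3] 'dcad' = ∅
  T[1,4] 'cada' = ∅
  T[2,5] 'adaa' = ∅
  T[3,6] 'daad' = ∅
  T[4,7] 'aadc' = ∅
  T[5,8] 'adca' = ∅
  T[6,9] 'dcab' = ∅
  T[7,10] 'caba' = ∅
  T[8,11] 'abaa' = ∅
  T[0,4] 'dcada' = ∅
  T[1,5] 'cadaa' = ∅
  T[2,6] 'adaad' = ∅
  T[3,7] 'daadc' = ∅
  T[4,8] 'aadca' = ∅
  T[5,9] 'adcab' = ∅
  T[6,10] 'dcaba' = ∅
  T[7,11] 'cabaa' = {S}
  T[0,5] 'dcadaa' = ∅
  T[1,6] 'cadaad' = ∅
  T[2,7] 'adaadc' = ∅
  T[3,8] 'daadca' = ∅
  T[4,9] 'aadcab' = ∅
  T[5,10] 'adcaba' = ∅
  T[6,11] 'dcabaa' = {S}
  T[0,6] 'dcadaad' = ∅
  T[1,7] 'cadaadc' = ∅
  T[2,8] 'adaadca' = ∅
  T[3,9] 'daadcab' = ∅
  T[4,10] 'aadcaba' = ∅
  T[5,11] 'adcabaa' = ∅
  T[0,7] 'dcadaadc' = ∅
  T[1,8] 'cadaadca' = ∅
  T[2,9] 'adaadcab' = ∅
  T[3,10] 'daadcaba' = ∅
  T[4,11] 'aadcabaa' = ∅
  T[0,8] 'dcadaadca' = ∅
  T[1,9] 'cadaadcab' = ∅
  T[2,10] 'adaadcaba' = ∅
  T[3,11] 'daadcabaa' = ∅
  T[0,9] 'dcadaadcab' = ∅
  T[1,10] 'cadaadcaba' = ∅
  T[2,11] 'adaadcabaa' = ∅
  T[0,10] 'dcadaadcaba' = ∅
  T[1,11] 'cadaadcabaa' = ∅
  T[0,11] 'dcadaadcabaa' = ∅

S ∉ T[0,11] ⇒ NO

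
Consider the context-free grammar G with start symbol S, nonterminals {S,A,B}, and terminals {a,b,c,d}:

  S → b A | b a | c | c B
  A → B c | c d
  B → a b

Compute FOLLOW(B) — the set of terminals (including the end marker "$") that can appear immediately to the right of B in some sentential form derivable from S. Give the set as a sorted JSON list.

Compute FIRST by fixpoint:
pass 1:
  A via A→c d: +{c}
  B via B→a b: +{a}
  S via S→b A: +{b}
  S via S→c: +{c}
  FIRST[S]={b,c}  FIRST[A]={c}  FIRST[B]={a}
pass 2:
  A via A→B c: +{a}
  FIRST[S]={b,c}  FIRST[A]={a,c}  FIRST[B]={a}
pass 3: done
  FIRST[S]={b,c}  FIRST[A]={a,c}  FIRST[B]={a}

FOLLOW sets:
FOLLOW(S) := {$}
iter 1:
  A→B c: FOLLOW(B) ⊇ FIRST(c) = {c}; new: +{c}
  S→b A: FOLLOW(A) ⊇ FOLLOW(S) ⊇ {$}; new: +{$}
  S→c B: FOLLOW(B) ⊇ FOLLOW(S) ⊇ {$}; new: +{$}
  FOLLOW[S]={$}  FOLLOW[A]={$}  FOLLOW[B]={$,c}
iter 2: — fixpoint
  FOLLOW[S]={$}  FOLLOW[A]={$}  FOLLOW[B]={$,c}

FOLLOW(B) = ["$", "c"]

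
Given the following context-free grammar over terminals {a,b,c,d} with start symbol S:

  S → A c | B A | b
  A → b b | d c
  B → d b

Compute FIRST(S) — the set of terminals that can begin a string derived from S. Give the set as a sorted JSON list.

FIRST iteration:
pass 1:
  A via A→b b: +{b}
  A via A→d c: +{d}
  B via B→d b: +{d}
  S via S→A c: +{b,d}
  S: {b,d}  A: {b,d}  B: {d}
pass 2: — fixpoint
  S: {b,d}  A: {b,d}  B: {d}

FIRST(S) = ["b", "d"]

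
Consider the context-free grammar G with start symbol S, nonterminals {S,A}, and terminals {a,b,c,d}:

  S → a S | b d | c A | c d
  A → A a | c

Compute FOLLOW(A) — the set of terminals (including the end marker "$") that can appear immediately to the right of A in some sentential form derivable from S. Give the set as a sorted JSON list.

Compute FIRST by fixpoint:
round 1:
  A via A→c: +{c}
  S via S→a S: +{a}
  S via S→b d: +{b}
  S via S→c A: +{c}
  FIRST(S)={a,b,c}  FIRST(A)={c}
round 2: (stable)
  FIRST(S)={a,b,c}  FIRST(A)={c}

Compute FOLLOW by fixpoint:
FOLLOW(S) := {$}
iter 1:
  A→A a: FOLLOW(A) ⊇ FIRST(a) = {a}; new: +{a}
  S→c A: FOLLOW(A) ⊇ FOLLOW(S) ⊇ {$}; new: +{$}
  S: {$}  A: {$,a}
iter 2: (stable)
  S: {$}  A: {$,a}

FOLLOW(A) = ["$", "a"]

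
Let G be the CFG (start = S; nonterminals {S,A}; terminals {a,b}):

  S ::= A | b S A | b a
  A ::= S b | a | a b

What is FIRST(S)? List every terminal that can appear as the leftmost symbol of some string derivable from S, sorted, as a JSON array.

FIRST sets, iterate to fixpoint:
iter 1:
  A via A→a: +{a}
  S via S→A: +{a}
  S via S→b S A: +{b}
  S: {a,b}  A: {a}
iter 2:
  A via A→S b: +{b}
  S: {a,b}  A: {a,b}
iter 3: done
  S: {a,b}  A: {a,b}

FIRST(S) = ["a", "b"]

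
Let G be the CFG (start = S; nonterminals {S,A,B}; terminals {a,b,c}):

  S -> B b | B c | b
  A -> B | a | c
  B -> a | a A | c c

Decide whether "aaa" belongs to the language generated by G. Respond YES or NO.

CNF form of G:
  S -> B T1 | B T2 | b
  A -> T0 A | T1 T1 | a | c
  B -> T0 A | T1 T1 | a
  T0 -> a
  T1 -> c
  T2 -> b

Fill CYK table bottom-up:
  T[0,0] 'a' = {A,B,T0}  orig:{A,B}
  T[1,1] 'a' = {A,B,T0}  orig:{A,B}
  T[2,2] 'a' = {A,B,T0}  orig:{A,B}
  T[0,1] 'aa' = {A,B}
  T[1,2] 'aa' = {A,B}
  T[0,2] 'aaa' = {A,B}

S ∉ T[0,2] ⇒ NO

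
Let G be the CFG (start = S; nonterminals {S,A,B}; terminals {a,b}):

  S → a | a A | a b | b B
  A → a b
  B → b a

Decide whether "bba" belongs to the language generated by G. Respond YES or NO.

CNF form of G:
  S -> T0 A | T0 T1 | T1 B | a
  A -> T0 T1
  B -> T1 T0
  T0 -> a
  T1 -> b

Fill CYK table bottom-up:
  cell(0,0) b: {T1}  orig:{}
  cell(1,1) b: {T1}  orig:{}
  cell(2,2) a: {S,T0}  orig:{S}
  cell(0,1) bb: ∅
  cell(1,2) ba: {B}
  cell(0,2) bba: {S}

S ∈ T[0,2] ⇒ YES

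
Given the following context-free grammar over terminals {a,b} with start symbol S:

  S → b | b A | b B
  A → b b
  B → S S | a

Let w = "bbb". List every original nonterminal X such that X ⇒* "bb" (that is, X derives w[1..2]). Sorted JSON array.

Convert to CNF:
  S -> T0 A | T0 B | b
  A -> T0 T0
  B -> S S | a
  T0 -> b

CYK table (by increasing span), restricted to cells inside w[1..2]:
  cell(1,1) b: {S,T0}  orig:{S}
  cell(2,2) b: {S,T0}  orig:{S}
  cell(1,2) bb: {A,B}

Original NTs in T[1,2] deriving "bb": ["A", "B"]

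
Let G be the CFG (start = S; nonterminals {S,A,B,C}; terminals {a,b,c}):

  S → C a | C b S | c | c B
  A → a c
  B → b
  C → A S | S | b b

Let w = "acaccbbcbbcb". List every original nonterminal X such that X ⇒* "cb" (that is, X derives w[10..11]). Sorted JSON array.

Convert to CNF:
  S -> C T0 | C X4 | T1 B | c
  A -> T0 T1
  B -> b
  C -> A S | C T0 | C X3 | T1 B | T2 T2 | c
  T0 -> a
  T1 -> c
  T2 -> b
  X3 -> T2 S
  X4 -> T2 S

CYK fill (cells [i..j] with 10 ≤ i ≤ j ≤ 11 only):
  cell(10,10) c: {C,S,T1}  orig:{C,S}
  cell(11,11) b: {B,T2}  orig:{B}
  cell(10,11) cb: {C,S}

Original NTs in T[10,11] deriving "cb": ["C", "S"]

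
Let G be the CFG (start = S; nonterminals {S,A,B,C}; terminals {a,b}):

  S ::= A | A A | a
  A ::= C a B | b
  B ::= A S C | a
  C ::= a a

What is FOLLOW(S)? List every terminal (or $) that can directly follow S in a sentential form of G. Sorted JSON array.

FIRST sets, iterate to fixpoint:
iter 1:
  A via A→b: +{b}
  B via B→A S C: +{b}
  B via B→a: +{a}
  C via C→a a: +{a}
  S via S→A: +{b}
  S via S→a: +{a}
  S: {a,b}  A: {b}  B: {a,b}  C: {a}
iter 2:
  A via A→C a B: +{a}
  S: {a,b}  A: {a,b}  B: {a,b}  C: {a}
iter 3: — fixpoint
  S: {a,b}  A: {a,b}  B: {a,b}  C: {a}

FOLLOW iteration:
initialize: $ ∈ FOLLOW(S)
pass 1:
  A→C a B: FOLLOW(C) ⊇ FIRST(a) = {a}; new: +{a}
  B→A S C: FOLLOW(A) ⊇ FIRST(S) = {a,b}; new: +{a,b}
  B→A S C: FOLLOW(S) ⊇ FIRST(C) = {a}; new: +{a}
  S→A: FOLLOW(A) ⊇ FOLLOW(S) ⊇ {$,a}; new: +{$}
  FOLLOW(S)={$,a}  FOLLOW(A)={$,a,b}  FOLLOW(B)={}  FOLLOW(C)={a}
pass 2:
  A→C a B: FOLLOW(B) ⊇ FOLLOW(A) ⊇ {$,a,b}; new: +{$,a,b}
  B→A S C: FOLLOW(C) ⊇ FOLLOW(B) ⊇ {$,a,b}; new: +{$,b}
  FOLLOW(S)={$,a}  FOLLOW(A)={$,a,b}  FOLLOW(B)={$,a,b}  FOLLOW(C)={$,a,b}
pass 3: (no change)
  FOLLOW(S)={$,a}  FOLLOW(A)={$,a,b}  FOLLOW(B)={$,a,b}  FOLLOW(C)={$,a,b}

FOLLOW(S) = ["$", "a"]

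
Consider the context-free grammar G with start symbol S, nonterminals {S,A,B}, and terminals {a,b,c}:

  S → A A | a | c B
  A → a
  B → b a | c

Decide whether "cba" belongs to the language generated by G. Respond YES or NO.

Convert to CNF:
  S -> A A | T2 B | a
  A -> a
  B -> T0 T1 | c
  T0 -> b
  T1 -> a
  T2 -> c

CYK fill:
  cell(0,0) c: {B,T2}  orig:{B}
  cell(1,1) b: {T0}  orig:{}
  cell(2,2) a: {A,S,T1}  orig:{A,S}
  cell(0,1) cb: ∅
  cell(1,2) ba: {B}
  cell(0,2) cba: {S}

S ∈ T[0,2] ⇒ YES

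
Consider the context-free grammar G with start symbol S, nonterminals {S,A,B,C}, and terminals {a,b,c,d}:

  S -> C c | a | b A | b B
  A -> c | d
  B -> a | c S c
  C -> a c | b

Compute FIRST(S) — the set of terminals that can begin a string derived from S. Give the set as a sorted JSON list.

FIRST sets, iterate to fixpoint:
pass 1:
  A via A→c: +{c}
  A via A→d: +{d}
  B via B→a: +{a}
  B via B→c S c: +{c}
  C via C→a c: +{a}
  C via C→b: +{b}
  S via S→C c: +{a,b}
  S: {a,b}  A: {c,d}  B: {a,c}  C: {a,b}
pass 2: — fixpoint
  S: {a,b}  A: {c,d}  B: {a,c}  C: {a,b}

FIRST(S) = ["a", "b"]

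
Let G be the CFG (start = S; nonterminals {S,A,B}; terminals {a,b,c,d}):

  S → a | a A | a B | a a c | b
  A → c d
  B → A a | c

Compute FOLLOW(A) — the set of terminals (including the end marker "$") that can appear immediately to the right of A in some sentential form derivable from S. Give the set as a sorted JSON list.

Compute FIRST by fixpoint:
iter 1:
  A via A→c d: +{c}
  B via B→A a: +{c}
  S via S→a: +{a}
  S via S→b: +{b}
  FIRST(S)={a,b}  FIRST(A)={c}  FIRST(B)={c}
iter 2: (stable)
  FIRST(S)={a,b}  FIRST(A)={c}  FIRST(B)={c}

FOLLOW iteration:
FOLLOW(S) := {$}
iter 1:
  B→A a: FOLLOW(A) ⊇ FIRST(a) = {a}; new: +{a}
  S→a A: FOLLOW(A) ⊇ FOLLOW(S) ⊇ {$}; new: +{$}
  S→a B: FOLLOW(B) ⊇ FOLLOW(S) ⊇ {$}; new: +{$}
  FOLLOW(S)={$}  FOLLOW(A)={$,a}  FOLLOW(B)={$}
iter 2: — fixpoint
  FOLLOW(S)={$}  FOLLOW(A)={$,a}  FOLLOW(B)={$}

FOLLOW(A) = ["$", "a"]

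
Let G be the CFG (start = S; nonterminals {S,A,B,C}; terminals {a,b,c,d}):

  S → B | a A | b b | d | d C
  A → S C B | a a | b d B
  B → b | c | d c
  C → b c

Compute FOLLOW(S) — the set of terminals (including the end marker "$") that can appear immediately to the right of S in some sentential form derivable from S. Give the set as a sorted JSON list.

FIRST sets, iterate to fixpoint:
iter 1:
  A via A→a a: +{a}
  A via A→b d B: +{b}
  B via B→b: +{b}
  B via B→c: +{c}
  B via B→d c: +{d}
  C via C→b c: +{b}
  S via S→B: +{b,c,d}
  S via S→a A: +{a}
  FIRST(S)={a,b,c,d}  FIRST(A)={a,b}  FIRST(B)={b,c,d}  FIRST(C)={b}
iter 2:
  A via A→S C B: +{c,d}
  FIRST(S)={a,b,c,d}  FIRST(A)={a,b,c,d}  FIRST(B)={b,c,d}  FIRST(C)={b}
iter 3: done
  FIRST(S)={a,b,c,d}  FIRST(A)={a,b,c,d}  FIRST(B)={b,c,d}  FIRST(C)={b}

FOLLOW sets:
initialize: $ ∈ FOLLOW(S)
round 1:
  A→S C B: FOLLOW(S) ⊇ FIRST(C) = {b}; new: +{b}
  A→S C B: FOLLOW(C) ⊇ FIRST(B) = {b,c,d}; new: +{b,c,d}
  S→B: FOLLOW(B) ⊇ FOLLOW(S) ⊇ {$,b}; new: +{$,b}
  S→a A: FOLLOW(A) ⊇ FOLLOW(S) ⊇ {$,b}; new: +{$,b}
  S→d C: FOLLOW(C) ⊇ FOLLOW(S) ⊇ {$,b}; new: +{$}
  FOLLOW[S]={$,b}  FOLLOW[A]={$,b}  FOLLOW[B]={$,b}  FOLLOW[C]={$,b,c,d}
round 2: done
  FOLLOW[S]={$,b}  FOLLOW[A]={$,b}  FOLLOW[B]={$,b}  FOLLOW[C]={$,b,c,d}

FOLLOW(S) = ["$", "b"]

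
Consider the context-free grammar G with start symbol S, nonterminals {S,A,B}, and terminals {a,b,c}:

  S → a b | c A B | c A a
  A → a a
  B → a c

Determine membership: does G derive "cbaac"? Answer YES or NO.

CNF form of G:
  S -> T0 T2 | T1 X3 | T1 X4
  A -> T0 T0
  B -> T0 T1
  T0 -> a
  T1 -> c
  T2 -> b
  X3 -> A B
  X4 -> A T0

CYK fill:
  T[0,0] 'c' = {T1}  orig:{}
  T[1,1] 'b' = {T2}  orig:{}
  T[2,2] 'a' = {T0}  orig:{}
  T[3,3] 'a' = {T0}  orig:{}
  T[4,4] 'c' = {T1}  orig:{}
  T[0,1] 'cb' = ∅
  T[1,2] 'ba' = ∅
  T[2,3] 'aa' = {A}
  T[3,4] 'ac' = {B}
  T[0,2] 'cba' = ∅
  T[1,3] 'baa' = ∅
  T[2,4] 'aac' = ∅
  T[0,3] 'cbaa' = ∅
  T[1,4] 'baac' = ∅
  T[0,4] 'cbaac' = ∅

S ∉ T[0,4] ⇒ NO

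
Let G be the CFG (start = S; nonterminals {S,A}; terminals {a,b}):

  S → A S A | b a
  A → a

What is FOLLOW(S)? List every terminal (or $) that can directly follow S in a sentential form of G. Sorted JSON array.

Compute FIRST by fixpoint:
round 1:
  A via A→a: +{a}
  S via S→A S A: +{a}
  S via S→b a: +{b}
  FIRST[S]={a,b}  FIRST[A]={a}
round 2: — fixpoint
  FIRST[S]={a,b}  FIRST[A]={a}

FOLLOW sets:
FOLLOW(S) := {$}
iter 1:
  S→A S A: FOLLOW(A) ⊇ FIRST(S) = {a,b}; new: +{a,b}
  S→A S A: FOLLOW(S) ⊇ FIRST(A) = {a}; new: +{a}
  S→A S A: FOLLOW(A) ⊇ FOLLOW(S) ⊇ {$,a}; new: +{$}
  FOLLOW[S]={$,a}  FOLLOW[A]={$,a,b}
iter 2: done
  FOLLOW[S]={$,a}  FOLLOW[A]={$,a,b}

FOLLOW(S) = ["$", "a"]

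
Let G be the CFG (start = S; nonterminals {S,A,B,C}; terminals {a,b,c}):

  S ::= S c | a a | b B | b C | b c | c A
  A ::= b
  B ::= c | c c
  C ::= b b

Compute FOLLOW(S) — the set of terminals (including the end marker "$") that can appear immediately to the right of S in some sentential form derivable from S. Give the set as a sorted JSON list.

FIRST sets, iterate to fixpoint:
pass 1:
  A via A→b: +{b}
  B via B→c: +{c}
  C via C→b b: +{b}
  S via S→a a: +{a}
  S via S→b B: +{b}
  S via S→c A: +{c}
  FIRST(S)={a,b,c}  FIRST(A)={b}  FIRST(B)={c}  FIRST(C)={b}
pass 2: (stable)
  FIRST(S)={a,b,c}  FIRST(A)={b}  FIRST(B)={c}  FIRST(C)={b}

FOLLOW sets:
initialize: $ ∈ FOLLOW(S)
[1]
  S→S c: FOLLOW(S) ⊇ FIRST(c) = {c}; new: +{c}
  S→b B: FOLLOW(B) ⊇ FOLLOW(S) ⊇ {$,c}; new: +{$,c}
  S→b C: FOLLOW(C) ⊇ FOLLOW(S) ⊇ {$,c}; new: +{$,c}
  S→c A: FOLLOW(A) ⊇ FOLLOW(S) ⊇ {$,c}; new: +{$,c}
  FOLLOW[S]={$,c}  FOLLOW[A]={$,c}  FOLLOW[B]={$,c}  FOLLOW[C]={$,c}
[2] — fixpoint
  FOLLOW[S]={$,c}  FOLLOW[A]={$,c}  FOLLOW[B]={$,c}  FOLLOW[C]={$,c}

FOLLOW(S) = ["$", "c"]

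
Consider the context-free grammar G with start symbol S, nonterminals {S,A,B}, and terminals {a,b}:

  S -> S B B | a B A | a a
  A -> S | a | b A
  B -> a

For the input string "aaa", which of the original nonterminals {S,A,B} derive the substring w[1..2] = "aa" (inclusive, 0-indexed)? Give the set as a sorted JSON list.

Convert to CNF:
  S -> S X4 | T0 T0 | T0 X5
  A -> S X2 | T0 T0 | T0 X3 | T1 A | a
  B -> a
  T0 -> a
  T1 -> b
  X2 -> B B
  X3 -> B A
  X4 -> B B
  X5 -> B A

CYK fill (cells [i..j] with 1 ≤ i ≤ j ≤ 2 only):
  T[1,1] 'a' = {A,B,T0}  orig:{A,B}
  T[2,2] 'a' = {A,B,T0}  orig:{A,B}
  T[1,2] 'aa' = {A,S,X2,X3,X4,X5}  orig:{A,S}

Original NTs in T[1,2] deriving "aa": ["A", "S"]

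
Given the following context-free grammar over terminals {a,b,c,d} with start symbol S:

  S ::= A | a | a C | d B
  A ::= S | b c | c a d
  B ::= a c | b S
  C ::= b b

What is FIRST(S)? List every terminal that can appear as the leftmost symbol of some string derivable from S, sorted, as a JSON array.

FIRST iteration:
iter 1:
  A via A→b c: +{b}
  A via A→c a d: +{c}
  B via B→a c: +{a}
  B via B→b S: +{b}
  C via C→b b: +{b}
  S via S→A: +{b,c}
  S via S→a: +{a}
  S via S→d B: +{d}
  S: {a,b,c,d}  A: {b,c}  B: {a,b}  C: {b}
iter 2:
  A via A→S: +{a,d}
  S: {a,b,c,d}  A: {a,b,c,d}  B: {a,b}  C: {b}
iter 3: (no change)
  S: {a,b,c,d}  A: {a,b,c,d}  B: {a,b}  C: {b}

FIRST(S) = ["a", "b", "c", "d"]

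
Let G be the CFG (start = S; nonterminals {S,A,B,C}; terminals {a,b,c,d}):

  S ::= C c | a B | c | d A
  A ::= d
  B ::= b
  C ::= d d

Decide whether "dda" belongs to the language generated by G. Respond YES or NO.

Convert to CNF:
  S -> C T1 | T0 A | T2 B | c
  A -> d
  B -> b
  C -> T0 T0
  T0 -> d
  T1 -> c
  T2 -> a

CYK table (by increasing span):
  T[0,0] 'd' = {A,T0}  orig:{A}
  T[1,1] 'd' = {A,T0}  orig:{A}
  T[2,2] 'a' = {T2}  orig:{}
  T[0,1] 'dd' = {C,S}
  T[1,2] 'da' = ∅
  T[0,2] 'dda' = ∅

S ∉ T[0,2] ⇒ NO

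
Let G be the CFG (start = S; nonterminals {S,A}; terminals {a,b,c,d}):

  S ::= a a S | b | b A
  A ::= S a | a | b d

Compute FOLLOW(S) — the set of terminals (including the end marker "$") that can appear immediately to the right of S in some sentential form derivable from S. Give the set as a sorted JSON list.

FIRST sets, iterate to fixpoint:
round 1:
  A via A→a: +{a}
  A via A→b d: +{b}
  S via S→a a S: +{a}
  S via S→b: +{b}
  FIRST(S)={a,b}  FIRST(A)={a,b}
round 2: done
  FIRST(S)={a,b}  FIRST(A)={a,b}

Compute FOLLOW by fixpoint:
seed FOLLOW(S) with $
iter 1:
  A→S a: FOLLOW(S) ⊇ FIRST(a) = {a}; new: +{a}
  S→b A: FOLLOW(A) ⊇ FOLLOW(S) ⊇ {$,a}; new: +{$,a}
  S: {$,a}  A: {$,a}
iter 2: done
  S: {$,a}  A: {$,a}

FOLLOW(S) = ["$", "a"]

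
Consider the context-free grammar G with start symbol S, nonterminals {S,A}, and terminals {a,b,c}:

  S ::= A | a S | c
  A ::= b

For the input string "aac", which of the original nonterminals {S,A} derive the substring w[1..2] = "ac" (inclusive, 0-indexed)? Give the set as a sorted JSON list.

CNF form of G:
  S -> T0 S | b | c
  A -> b
  T0 -> a

CYK table (by increasing span) (cells [i..j] with 1 ≤ i ≤ j ≤ 2 only):
  [1..1]={T0}  "a"  orig:{}
  [2..2]={S}  "c"
  [1..2]={S}  "ac"

Original NTs in T[1,2] deriving "ac": ["S"]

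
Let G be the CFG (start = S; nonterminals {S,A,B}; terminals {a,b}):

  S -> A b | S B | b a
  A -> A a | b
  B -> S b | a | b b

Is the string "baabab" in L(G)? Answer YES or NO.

CNF form of G:
  S -> A T1 | S B | T1 T0
  A -> A T0 | b
  B -> S T1 | T1 T1 | a
  T0 -> a
  T1 -> b

CYK table (by increasing span):
  T[0,0] 'b' = {A,T1}  orig:{A}
  T[1,1] 'a' = {B,T0}  orig:{B}
  T[2,2] 'a' = {B,T0}  orig:{B}
  T[3,3] 'b' = {A,T1}  orig:{A}
  T[4,4] 'a' = {B,T0}  orig:{B}
  T[5,5] 'b' = {A,T1}  orig:{A}
  T[0,1] 'ba' = {A,S}
  T[1,2] 'aa' = ∅
  T[2,3] 'ab' = ∅
  T[3,4] 'ba' = {A,S}
  T[4,5] 'ab' = ∅
  T[0,2] 'baa' = {A,S}
  T[1,3] 'aab' = ∅
  T[2,4] 'aba' = ∅
  T[3,5] 'bab' = {B,S}
  T[0,3] 'baab' = {B,S}
  T[1,4] 'aaba' = ∅
  T[2,5] 'abab' = ∅
  T[0,4] 'baaba' = {S}
  T[1,5] 'aabab' = ∅
  T[0,5] 'baabab' = {B,S}

S ∈ T[0,5] ⇒ YES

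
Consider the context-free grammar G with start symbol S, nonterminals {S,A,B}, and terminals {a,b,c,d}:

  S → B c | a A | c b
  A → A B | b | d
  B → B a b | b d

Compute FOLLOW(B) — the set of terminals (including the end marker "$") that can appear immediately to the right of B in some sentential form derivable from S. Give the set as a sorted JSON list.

FIRST sets, iterate to fixpoint:
[1]
  A via A→b: +{b}
  A via A→d: +{d}
  B via B→b d: +{b}
  S via S→B c: +{b}
  S via S→a A: +{a}
  S via S→c b: +{c}
  S: {a,b,c}  A: {b,d}  B: {b}
[2] done
  S: {a,b,c}  A: {b,d}  B: {b}

FOLLOW sets:
FOLLOW(S) := {$}
[1]
  A→A B: FOLLOW(A) ⊇ FIRST(B) = {b}; new: +{b}
  A→A B: FOLLOW(B) ⊇ FOLLOW(A) ⊇ {b}; new: +{b}
  B→B a b: FOLLOW(B) ⊇ FIRST(a) = {a}; new: +{a}
  S→B c: FOLLOW(B) ⊇ FIRST(c) = {c}; new: +{c}
  S→a A: FOLLOW(A) ⊇ FOLLOW(S) ⊇ {$}; new: +{$}
  S: {$}  A: {$,b}  B: {a,b,c}
[2]
  A→A B: FOLLOW(B) ⊇ FOLLOW(A) ⊇ {$,b}; new: +{$}
  S: {$}  A: {$,b}  B: {$,a,b,c}
[3] (no change)
  S: {$}  A: {$,b}  B: {$,a,b,c}

FOLLOW(B) = ["$", "a", "b", "c"]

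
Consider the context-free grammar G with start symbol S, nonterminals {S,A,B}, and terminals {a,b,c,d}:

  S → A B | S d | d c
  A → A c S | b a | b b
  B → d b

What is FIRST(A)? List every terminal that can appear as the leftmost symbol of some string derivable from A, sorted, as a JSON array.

Compute FIRST by fixpoint:
[1]
  A via A→b a: +{b}
  B via B→d b: +{d}
  S via S→A B: +{b}
  S via S→d c: +{d}
  FIRST[S]={b,d}  FIRST[A]={b}  FIRST[B]={d}
[2] (no change)
  FIRST[S]={b,d}  FIRST[A]={b}  FIRST[B]={d}

FIRST(A) = ["b"]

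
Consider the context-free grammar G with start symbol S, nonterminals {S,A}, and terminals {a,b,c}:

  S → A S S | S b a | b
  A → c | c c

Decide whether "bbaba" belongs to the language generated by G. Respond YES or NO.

Convert to CNF:
  S -> A X3 | S X4 | b
  A -> T0 T0 | c
  T0 -> c
  T1 -> b
  T2 -> a
  X3 -> S S
  X4 -> T1 T2

Fill CYK table bottom-up:
  cell(0,0) b: {S,T1}  orig:{S}
  cell(1,1) b: {S,T1}  orig:{S}
  cell(2,2) a: {T2}  orig:{}
  cell(3,3) b: {S,T1}  orig:{S}
  cell(4,4) a: {T2}  orig:{}
  cell(0,1) bb: {X3}  orig:{}
  cell(1,2) ba: {X4}  orig:{}
  cell(2,3) ab: ∅
  cell(3,4) ba: {X4}  orig:{}
  cell(0,2) bba: {S}
  cell(1,3) bab: ∅
  cell(2,4) aba: ∅
  cell(0,3) bbab: {X3}  orig:{}
  cell(1,4) baba: ∅
  cell(0,4) bbaba: {S}

S ∈ T[0,4] ⇒ YES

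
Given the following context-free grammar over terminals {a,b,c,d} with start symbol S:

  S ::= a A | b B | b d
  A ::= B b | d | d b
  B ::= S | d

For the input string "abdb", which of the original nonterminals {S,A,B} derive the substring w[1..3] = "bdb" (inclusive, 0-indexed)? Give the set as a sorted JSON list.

CNF form of G:
  S -> T0 B | T0 T1 | T2 A
  A -> B T0 | T1 T0 | d
  B -> T0 B | T0 T1 | T2 A | d
  T0 -> b
  T1 -> d
  T2 -> a

CYK fill, restricted to cells inside w[1..3]:
  cell(1,1) b: {T0}  orig:{}
  cell(2,2) d: {A,B,T1}  orig:{A,B}
  cell(3,3) b: {T0}  orig:{}
  cell(1,2) bd: {B,S}
  cell(2,3) db: {A}
  cell(1,3) bdb: {A}

Original NTs in T[1,3] deriving "bdb": ["A"]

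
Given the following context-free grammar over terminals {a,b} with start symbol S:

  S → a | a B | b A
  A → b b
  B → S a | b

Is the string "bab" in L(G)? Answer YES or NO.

CNF form of G:
  S -> T0 A | T1 B | a
  A -> T0 T0
  B -> S T1 | b
  T0 -> b
  T1 -> a

CYK table (by increasing span):
  [0..0]={B,T0}  "b"  orig:{B}
  [1..1]={S,T1}  "a"  orig:{S}
  [2..2]={B,T0}  "b"  orig:{B}
  [0..1]=∅  "ba"
  [1..2]={S}  "ab"
  [0..2]=∅  "bab"

S ∉ T[0,2] ⇒ NO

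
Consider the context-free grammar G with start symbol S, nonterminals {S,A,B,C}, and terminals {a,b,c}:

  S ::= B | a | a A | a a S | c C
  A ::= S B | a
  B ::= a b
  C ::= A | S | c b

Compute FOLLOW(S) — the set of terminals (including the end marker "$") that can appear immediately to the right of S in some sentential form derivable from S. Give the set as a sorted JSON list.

FIRST iteration:
[1]
  A via A→a: +{a}
  B via B→a b: +{a}
  C via C→A: +{a}
  C via C→c b: +{c}
  S via S→B: +{a}
  S via S→c C: +{c}
  S: {a,c}  A: {a}  B: {a}  C: {a,c}
[2]
  A via A→S B: +{c}
  S: {a,c}  A: {a,c}  B: {a}  C: {a,c}
[3] (no change)
  S: {a,c}  A: {a,c}  B: {a}  C: {a,c}

FOLLOW sets:
initialize: $ ∈ FOLLOW(S)
round 1:
  A→S B: FOLLOW(S) ⊇ FIRST(B) = {a}; new: +{a}
  S→B: FOLLOW(B) ⊇ FOLLOW(S) ⊇ {$,a}; new: +{$,a}
  S→a A: FOLLOW(A) ⊇ FOLLOW(S) ⊇ {$,a}; new: +{$,a}
  S→c C: FOLLOW(C) ⊇ FOLLOW(S) ⊇ {$,a}; new: +{$,a}
  FOLLOW(S)={$,a}  FOLLOW(A)={$,a}  FOLLOW(B)={$,a}  FOLLOW(C)={$,a}
round 2: (stable)
  FOLLOW(S)={$,a}  FOLLOW(A)={$,a}  FOLLOW(B)={$,a}  FOLLOW(C)={$,a}

FOLLOW(S) = ["$", "a"]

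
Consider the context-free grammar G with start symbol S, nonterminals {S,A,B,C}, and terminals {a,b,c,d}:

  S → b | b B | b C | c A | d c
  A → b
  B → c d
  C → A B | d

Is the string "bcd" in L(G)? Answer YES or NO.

Convert to CNF:
  S -> T0 A | T1 T0 | T2 B | T2 C | b
  A -> b
  B -> T0 T1
  C -> A B | d
  T0 -> c
  T1 -> d
  T2 -> b

Fill CYK table bottom-up:
  cell(0,0) b: {A,S,T2}  orig:{A,S}
  cell(1,1) c: {T0}  orig:{}
  cell(2,2) d: {C,T1}  orig:{C}
  cell(0,1) bc: ∅
  cell(1,2) cd: {B}
  cell(0,2) bcd: {C,S}

S ∈ T[0,2] ⇒ YES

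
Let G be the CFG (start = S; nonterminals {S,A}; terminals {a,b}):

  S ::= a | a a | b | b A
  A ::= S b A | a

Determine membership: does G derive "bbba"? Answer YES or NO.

CNF form of G:
  S -> T0 A | T1 T1 | a | b
  A -> S X2 | a
  T0 -> b
  T1 -> a
  X2 -> T0 A

CYK table (by increasing span):
  cell(0,0) b: {S,T0}  orig:{S}
  cell(1,1) b: {S,T0}  orig:{S}
  cell(2,2) b: {S,T0}  orig:{S}
  cell(3,3) a: {A,S,T1}  orig:{A,S}
  cell(0,1) bb: ∅
  cell(1,2) bb: ∅
  cell(2,3) ba: {S,X2}  orig:{S}
  cell(0,2) bbb: ∅
  cell(1,3) bba: {A}
  cell(0,3) bbba: {S,X2}  orig:{S}

S ∈ T[0,3] ⇒ YES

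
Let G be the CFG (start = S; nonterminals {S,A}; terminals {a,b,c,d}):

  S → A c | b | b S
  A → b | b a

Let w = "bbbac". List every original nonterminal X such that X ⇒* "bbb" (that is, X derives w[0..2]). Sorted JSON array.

Convert to CNF:
  S -> A T2 | T0 S | b
  A -> T0 T1 | b
  T0 -> b
  T1 -> a
  T2 -> c

CYK table (by increasing span), restricted to cells inside w[0..2]:
  cell(0,0) b: {A,S,T0}  orig:{A,S}
  cell(1,1) b: {A,S,T0}  orig:{A,S}
  cell(2,2) b: {A,S,T0}  orig:{A,S}
  cell(0,1) bb: {S}
  cell(1,2) bb: {S}
  cell(0,2) bbb: {S}

Original NTs in T[0,2] deriving "bbb": ["S"]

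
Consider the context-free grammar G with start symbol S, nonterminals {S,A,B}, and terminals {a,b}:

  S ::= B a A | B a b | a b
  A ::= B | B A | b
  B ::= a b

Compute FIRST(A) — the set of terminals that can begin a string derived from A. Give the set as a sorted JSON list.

Compute FIRST by fixpoint:
iter 1:
  A via A→b: +{b}
  B via B→a b: +{a}
  S via S→B a A: +{a}
  S: {a}  A: {b}  B: {a}
iter 2:
  A via A→B: +{a}
  S: {a}  A: {a,b}  B: {a}
iter 3: — fixpoint
  S: {a}  A: {a,b}  B: {a}

FIRST(A) = ["a", "b"]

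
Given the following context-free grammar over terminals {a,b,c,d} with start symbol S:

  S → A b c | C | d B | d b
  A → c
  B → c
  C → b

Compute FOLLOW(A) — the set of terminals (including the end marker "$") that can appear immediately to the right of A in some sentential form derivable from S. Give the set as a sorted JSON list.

Compute FIRST by fixpoint:
iter 1:
  A via A→c: +{c}
  B via B→c: +{c}
  C via C→b: +{b}
  S via S→A b c: +{c}
  S via S→C: +{b}
  S via S→d B: +{d}
  FIRST[S]={b,c,d}  FIRST[A]={c}  FIRST[B]={c}  FIRST[C]={b}
iter 2: (stable)
  FIRST[S]={b,c,d}  FIRST[A]={c}  FIRST[B]={c}  FIRST[C]={b}

FOLLOW iteration:
seed FOLLOW(S) with $
round 1:
  S→A b c: FOLLOW(A) ⊇ FIRST(b) = {b}; new: +{b}
  S→C: FOLLOW(C) ⊇ FOLLOW(S) ⊇ {$}; new: +{$}
  S→d B: FOLLOW(B) ⊇ FOLLOW(S) ⊇ {$}; new: +{$}
  FOLLOW[S]={$}  FOLLOW[A]={b}  FOLLOW[B]={$}  FOLLOW[C]={$}
round 2: (stable)
  FOLLOW[S]={$}  FOLLOW[A]={b}  FOLLOW[B]={$}  FOLLOW[C]={$}

FOLLOW(A) = ["b"]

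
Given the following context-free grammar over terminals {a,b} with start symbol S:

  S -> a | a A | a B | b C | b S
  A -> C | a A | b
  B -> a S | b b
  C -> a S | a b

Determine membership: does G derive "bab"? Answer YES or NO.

Convert to CNF:
  S -> T0 A | T0 B | T1 C | T1 S | a
  A -> T0 A | T0 S | T0 T1 | b
  B -> T0 S | T1 T1
  C -> T0 S | T0 T1
  T0 -> a
  T1 -> b

CYK fill:
  [0..0]={A,T1}  "b"  orig:{A}
  [1..1]={S,T0}  "a"  orig:{S}
  [2..2]={A,T1}  "b"  orig:{A}
  [0..1]={S}  "ba"
  [1..2]={A,C,S}  "ab"
  [0..2]={S}  "bab"

S ∈ T[0,2] ⇒ YES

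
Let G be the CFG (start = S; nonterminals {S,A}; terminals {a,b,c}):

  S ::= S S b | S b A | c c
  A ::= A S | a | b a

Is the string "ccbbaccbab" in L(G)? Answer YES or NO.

CNF form of G:
  S -> S X3 | S X4 | T2 T2
  A -> A S | T0 T1 | a
  T0 -> b
  T1 -> a
  T2 -> c
  X3 -> S T0
  X4 -> T0 A

Fill CYK table bottom-up:
  T[0,0] 'c' = {T2}  orig:{}
  T[1,1] 'c' = {T2}  orig:{}
  T[2,2] 'b' = {T0}  orig:{}
  T[3,3] 'b' = {T0}  orig:{}
  T[4,4] 'a' = {A,T1}  orig:{A}
  T[5,5] 'c' = {T2}  orig:{}
  T[6,6] 'c' = {T2}  orig:{}
  T[7,7] 'b' = {T0}  orig:{}
  T[8,8] 'a' = {A,T1}  orig:{A}
  T[9,9] 'b' = {T0}  orig:{}
  T[0,1] 'cc' = {S}
  T[1,2] 'cb' = ∅
  T[2,3] 'bb' = ∅
  T[3,4] 'ba' = {A,X4}  orig:{A}
  T[4,5] 'ac' = ∅
  T[5,6] 'cc' = {S}
  T[6,7] 'cb' = ∅
  T[7,8] 'ba' = {A,X4}  orig:{A}
  T[8,9] 'ab' = ∅
  T[0,2] 'ccb' = {X3}  orig:{}
  T[1,3] 'cbb' = ∅
  T[2,4] 'bba' = {X4}  orig:{}
  T[3,5] 'bac' = ∅
  T[4,6] 'acc' = {A}
  T[5,7] 'ccb' = {X3}  orig:{}
  T[6,8] 'cba' = ∅
  T[7,9] 'bab' = ∅
  T[0,3] 'ccbb' = ∅
  T[1,4] 'cbba' = ∅
  T[2,5] 'bbac' = ∅
  T[3,6] 'bacc' = {A,X4}  orig:{A}
  T[4,7] 'accb' = ∅
  T[5,8] 'ccba' = {S}
  T[6,9] 'cbab' = ∅
  T[0,4] 'ccbba' = {S}
  T[1,5] 'cbbac' = ∅
  T[2,6] 'bbacc' = {X4}  orig:{}
  T[3,7] 'baccb' = ∅
  T[4,8] 'accba' = {A}
  T[5,9] 'ccbab' = {X3}  orig:{}
  T[0,5] 'ccbbac' = ∅
  T[1,6] 'cbbacc' = ∅
  T[2,7] 'bbaccb' = ∅
  T[3,8] 'baccba' = {A,X4}  orig:{A}
  T[4,9] 'accbab' = ∅
  T[0,6] 'ccbbacc' = {S}
  T[1,7] 'cbbaccb' = ∅
  T[2,8] 'bbaccba' = {X4}  orig:{}
  T[3,9] 'baccbab' = ∅
  T[0,7] 'ccbbaccb' = {S,X3}  orig:{S}
  T[1,8] 'cbbaccba' = ∅
  T[2,9] 'bbaccbab' = ∅
  T[0,8] 'ccbbaccba' = {S}
  T[1,9] 'cbbaccbab' = ∅
  T[0,9] 'ccbbaccbab' = {S,X3}  orig:{S}

S ∈ T[0,9] ⇒ YES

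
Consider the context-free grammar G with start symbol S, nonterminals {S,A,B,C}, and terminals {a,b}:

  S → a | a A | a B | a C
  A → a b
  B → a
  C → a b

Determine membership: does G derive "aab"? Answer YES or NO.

Convert to CNF:
  S -> T0 A | T0 B | T0 C | a
  A -> T0 T1
  B -> a
  C -> T0 T1
  T0 -> a
  T1 -> b

CYK table (by increasing span):
  cell(0,0) a: {B,S,T0}  orig:{B,S}
  cell(1,1) a: {B,S,T0}  orig:{B,S}
  cell(2,2) b: {T1}  orig:{}
  cell(0,1) aa: {S}
  cell(1,2) ab: {A,C}
  cell(0,2) aab: {S}

S ∈ T[0,2] ⇒ YES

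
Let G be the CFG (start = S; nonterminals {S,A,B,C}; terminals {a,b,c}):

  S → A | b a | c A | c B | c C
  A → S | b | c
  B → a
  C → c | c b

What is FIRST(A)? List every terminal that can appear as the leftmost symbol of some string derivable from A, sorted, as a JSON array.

FIRST iteration:
[1]
  A via A→b: +{b}
  A via A→c: +{c}
  B via B→a: +{a}
  C via C→c: +{c}
  S via S→A: +{b,c}
  FIRST(S)={b,c}  FIRST(A)={b,c}  FIRST(B)={a}  FIRST(C)={c}
[2] (stable)
  FIRST(S)={b,c}  FIRST(A)={b,c}  FIRST(B)={a}  FIRST(C)={c}

FIRST(A) = ["b", "c"]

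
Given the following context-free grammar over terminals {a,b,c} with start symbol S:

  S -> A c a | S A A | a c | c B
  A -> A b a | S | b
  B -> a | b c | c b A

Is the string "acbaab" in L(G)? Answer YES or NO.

CNF form of G:
  S -> A X7 | S X8 | T1 T2 | T2 B
  A -> A X3 | A X4 | S X5 | T1 T2 | T2 B | b
  B -> T0 T2 | T2 X6 | a
  T0 -> b
  T1 -> a
  T2 -> c
  X3 -> T0 T1
  X4 -> T2 T1
  X5 -> A A
  X6 -> T0 A
  X7 -> T2 T1
  X8 -> A A

CYK table (by increasing span):
  T[0,0] 'a' = {B,T1}  orig:{B}
  T[1,1] 'c' = {T2}  orig:{}
  T[2,2] 'b' = {A,T0}  orig:{A}
  T[3,3] 'a' = {B,T1}  orig:{B}
  T[4,4] 'a' = {B,T1}  orig:{B}
  T[5,5] 'b' = {A,T0}  orig:{A}
  T[0,1] 'ac' = {A,S}
  T[1,2] 'cb' = ∅
  T[2,3] 'ba' = {X3}  orig:{}
  T[3,4] 'aa' = ∅
  T[4,5] 'ab' = ∅
  T[0,2] 'acb' = {X5,X8}  orig:{}
  T[1,3] 'cba' = ∅
  T[2,4] 'baa' = ∅
  T[3,5] 'aab' = ∅
  T[0,3] 'acba' = {A}
  T[1,4] 'cbaa' = ∅
  T[2,5] 'baab' = ∅
  T[0,4] 'acbaa' = ∅
  T[1,5] 'cbaab' = ∅
  T[0,5] 'acbaab' = ∅

S ∉ T[0,5] ⇒ NO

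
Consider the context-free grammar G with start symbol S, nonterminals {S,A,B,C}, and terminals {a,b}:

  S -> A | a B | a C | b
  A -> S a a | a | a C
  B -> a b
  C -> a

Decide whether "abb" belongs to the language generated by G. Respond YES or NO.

Convert to CNF:
  S -> S X3 | T0 B | T0 C | a | b
  A -> S X2 | T0 C | a
  B -> T0 T1
  C -> a
  T0 -> a
  T1 -> b
  X2 -> T0 T0
  X3 -> T0 T0

CYK table (by increasing span):
  [0..0]={A,C,S,T0}  "a"  orig:{A,C,S}
  [1..1]={S,T1}  "b"  orig:{S}
  [2..2]={S,T1}  "b"  orig:{S}
  [0..1]={B}  "ab"
  [1..2]=∅  "bb"
  [0..2]=∅  "abb"

S ∉ T[0,2] ⇒ NO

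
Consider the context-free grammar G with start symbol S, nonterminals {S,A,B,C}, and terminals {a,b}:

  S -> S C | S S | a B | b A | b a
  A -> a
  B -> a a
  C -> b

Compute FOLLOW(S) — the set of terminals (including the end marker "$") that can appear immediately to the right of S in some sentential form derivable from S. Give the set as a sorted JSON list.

Compute FIRST by fixpoint:
iter 1:
  A via A→a: +{a}
  B via B→a a: +{a}
  C via C→b: +{b}
  S via S→a B: +{a}
  S via S→b A: +{b}
  FIRST(S)={a,b}  FIRST(A)={a}  FIRST(B)={a}  FIRST(C)={b}
iter 2: done
  FIRST(S)={a,b}  FIRST(A)={a}  FIRST(B)={a}  FIRST(C)={b}

FOLLOW sets:
initialize: $ ∈ FOLLOW(S)
pass 1:
  S→S C: FOLLOW(S) ⊇ FIRST(C) = {b}; new: +{b}
  S→S C: FOLLOW(C) ⊇ FOLLOW(S) ⊇ {$,b}; new: +{$,b}
  S→S S: FOLLOW(S) ⊇ FIRST(S) = {a,b}; new: +{a}
  S→a B: FOLLOW(B) ⊇ FOLLOW(S) ⊇ {$,a,b}; new: +{$,a,b}
  S→b A: FOLLOW(A) ⊇ FOLLOW(S) ⊇ {$,a,b}; new: +{$,a,b}
  FOLLOW[S]={$,a,b}  FOLLOW[A]={$,a,b}  FOLLOW[B]={$,a,b}  FOLLOW[C]={$,b}
pass 2:
  S→S C: FOLLOW(C) ⊇ FOLLOW(S) ⊇ {$,a,b}; new: +{a}
  FOLLOW[S]={$,a,b}  FOLLOW[A]={$,a,b}  FOLLOW[B]={$,a,b}  FOLLOW[C]={$,a,b}
pass 3: done
  FOLLOW[S]={$,a,b}  FOLLOW[A]={$,a,b}  FOLLOW[B]={$,a,b}  FOLLOW[C]={$,a,b}

FOLLOW(S) = ["$", "a", "b"]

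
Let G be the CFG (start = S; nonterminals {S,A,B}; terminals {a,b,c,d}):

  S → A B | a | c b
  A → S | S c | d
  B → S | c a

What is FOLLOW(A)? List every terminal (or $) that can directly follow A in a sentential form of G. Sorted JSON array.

FIRST sets, iterate to fixpoint:
[1]
  A via A→d: +{d}
  B via B→c a: +{c}
  S via S→A B: +{d}
  S via S→a: +{a}
  S via S→c b: +{c}
  S: {a,c,d}  A: {d}  B: {c}
[2]
  A via A→S: +{a,c}
  B via B→S: +{a,d}
  S: {a,c,d}  A: {a,c,d}  B: {a,c,d}
[3] (no change)
  S: {a,c,d}  A: {a,c,d}  B: {a,c,d}

Compute FOLLOW by fixpoint:
FOLLOW(S) := {$}
iter 1:
  A→S c: FOLLOW(S) ⊇ FIRST(c) = {c}; new: +{c}
  S→A B: FOLLOW(A) ⊇ FIRST(B) = {a,c,d}; new: +{a,c,d}
  S→A B: FOLLOW(B) ⊇ FOLLOW(S) ⊇ {$,c}; new: +{$,c}
  S: {$,c}  A: {a,c,d}  B: {$,c}
iter 2:
  A→S: FOLLOW(S) ⊇ FOLLOW(A) ⊇ {a,c,d}; new: +{a,d}
  S→A B: FOLLOW(B) ⊇ FOLLOW(S) ⊇ {$,a,c,d}; new: +{a,d}
  S: {$,a,c,d}  A: {a,c,d}  B: {$,a,c,d}
iter 3: done
  S: {$,a,c,d}  A: {a,c,d}  B: {$,a,c,d}

FOLLOW(A) = ["a", "c", "d"]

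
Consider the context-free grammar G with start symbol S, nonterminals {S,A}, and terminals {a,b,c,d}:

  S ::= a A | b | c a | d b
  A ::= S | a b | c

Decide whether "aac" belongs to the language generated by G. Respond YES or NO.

CNF form of G:
  S -> T0 A | T2 T0 | T3 T1 | b
  A -> T0 A | T0 T1 | T2 T0 | T3 T1 | b | c
  T0 -> a
  T1 -> b
  T2 -> c
  T3 -> d

Fill CYK table bottom-up:
  T[0,0] 'a' = {T0}  orig:{}
  T[1,1] 'a' = {T0}  orig:{}
  T[2,2] 'c' = {A,T2}  orig:{A}
  T[0,1] 'aa' = ∅
  T[1,2] 'ac' = {A,S}
  T[0,2] 'aac' = {A,S}

S ∈ T[0,2] ⇒ YES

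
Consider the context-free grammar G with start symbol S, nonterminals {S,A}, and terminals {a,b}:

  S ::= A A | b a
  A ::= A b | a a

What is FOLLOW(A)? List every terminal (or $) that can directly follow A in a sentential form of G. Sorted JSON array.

FIRST sets, iterate to fixpoint:
pass 1:
  A via A→a a: +{a}
  S via S→A A: +{a}
  S via S→b a: +{b}
  S: {a,b}  A: {a}
pass 2: — fixpoint
  S: {a,b}  A: {a}

FOLLOW iteration:
initialize: $ ∈ FOLLOW(S)
pass 1:
  A→A b: FOLLOW(A) ⊇ FIRST(b) = {b}; new: +{b}
  S→A A: FOLLOW(A) ⊇ FIRST(A) = {a}; new: +{a}
  S→A A: FOLLOW(A) ⊇ FOLLOW(S) ⊇ {$}; new: +{$}
  S: {$}  A: {$,a,b}
pass 2: done
  S: {$}  A: {$,a,b}

FOLLOW(A) = ["$", "a", "b"]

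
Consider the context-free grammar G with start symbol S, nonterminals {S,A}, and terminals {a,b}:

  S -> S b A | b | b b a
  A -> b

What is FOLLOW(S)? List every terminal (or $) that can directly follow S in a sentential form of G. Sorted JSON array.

FIRST sets, iterate to fixpoint:
round 1:
  A via A→b: +{b}
  S via S→b: +{b}
  FIRST[S]={b}  FIRST[A]={b}
round 2: (stable)
  FIRST[S]={b}  FIRST[A]={b}

Compute FOLLOW by fixpoint:
FOLLOW(S) := {$}
pass 1:
  S→S b A: FOLLOW(S) ⊇ FIRST(b) = {b}; new: +{b}
  S→S b A: FOLLOW(A) ⊇ FOLLOW(S) ⊇ {$,b}; new: +{$,b}
  FOLLOW(S)={$,b}  FOLLOW(A)={$,b}
pass 2: (no change)
  FOLLOW(S)={$,b}  FOLLOW(A)={$,b}

FOLLOW(S) = ["$", "b"]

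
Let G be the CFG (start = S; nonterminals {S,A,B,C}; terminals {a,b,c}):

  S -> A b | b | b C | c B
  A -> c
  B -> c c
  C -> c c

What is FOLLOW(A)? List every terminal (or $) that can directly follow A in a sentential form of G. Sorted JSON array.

FIRST sets, iterate to fixpoint:
[1]
  A via A→c: +{c}
  B via B→c c: +{c}
  C via C→c c: +{c}
  S via S→A b: +{c}
  S via S→b: +{b}
  S: {b,c}  A: {c}  B: {c}  C: {c}
[2] done
  S: {b,c}  A: {c}  B: {c}  C: {c}

Compute FOLLOW by fixpoint:
seed FOLLOW(S) with $
iter 1:
  S→A b: FOLLOW(A) ⊇ FIRST(b) = {b}; new: +{b}
  S→b C: FOLLOW(C) ⊇ FOLLOW(S) ⊇ {$}; new: +{$}
  S→c B: FOLLOW(B) ⊇ FOLLOW(S) ⊇ {$}; new: +{$}
  FOLLOW[S]={$}  FOLLOW[A]={b}  FOLLOW[B]={$}  FOLLOW[C]={$}
iter 2: done
  FOLLOW[S]={$}  FOLLOW[A]={b}  FOLLOW[B]={$}  FOLLOW[C]={$}

FOLLOW(A) = ["b"]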